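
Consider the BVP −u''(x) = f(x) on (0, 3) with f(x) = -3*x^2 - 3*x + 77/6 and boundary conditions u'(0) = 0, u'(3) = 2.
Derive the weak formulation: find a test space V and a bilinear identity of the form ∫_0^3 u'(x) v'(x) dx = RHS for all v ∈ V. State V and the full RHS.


V = H^1(0, 3) (v unrestricted at boundary; u is determined up to an additive constant); weak form: ∫_0^3 u'v' dx = ∫_0^3 (-3*x^2 - 3*x + 77/6) v dx + 2·v(3) for all v ∈ V.

Multiply both sides by a test function v and integrate from 0 to 3:
  ∫_0^3 −u''(x) v(x) dx = ∫_0^3 f(x) v(x) dx.
Integrate the LHS by parts once:
  ∫_0^3 −u'' v dx = −[u'(x) v(x)]_0^3 + ∫_0^3 u'(x) v'(x) dx.
Thus ∫_0^3 u'(x) v'(x) dx = ∫_0^3 f(x) v(x) dx + [u'(x) v(x)]_0^3.
Choose V so that boundary terms are either known or forced to vanish.
u has inhomogeneous Neumann u'(0) = 0, u'(3) = 2. [u' v]_0^3 = (2)·v(3) − (0)·v(0) = 2·v(3). Take V = H^1(0, 3); boundary term becomes part of RHS.
Weak formulation: find u (satisfying any essential BC) such that ∫_0^3 u'(x) v'(x) dx = ∫_0^3 f v dx + 2·v(3) for all v ∈ V (Neumann data are natural BCs: they enter the RHS as boundary terms).
Substituting f(x) = -3*x^2 - 3*x + 77/6, the right-hand side is ∫_0^3 (-3*x^2 - 3*x + 77/6) v dx + 2·v(3).
Compatibility check (pure Neumann): taking v ≡ 1 ∈ V gives 0 = ∫_0^3 f dx + (2) − (0), i.e. ∫_0^3 f dx must equal u'(0) − u'(3) = -2. Indeed ∫_0^3 (-3*x^2 - 3*x + 77/6) dx = -2, so the data are compatible. The solution is then unique only up to an additive constant (fix it e.g. by requiring ∫_0^3 u dx = 0).


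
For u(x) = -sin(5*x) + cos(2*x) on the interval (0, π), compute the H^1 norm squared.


||u||_{H^1(0,π)}^2 = -100/21 + 31*π/2

u'(x) = -2*sin(2*x) - 5*cos(5*x).
Expand u² and (u')² and integrate term by term on (0, π), using: for integers n ≥ 1, ∫_0^π sin²(nx) dx = ∫_0^π cos²(nx) dx = π/2; for n ≠ n', ∫_0^π sin(nx)sin(n'x) dx = ∫_0^π cos(nx)cos(n'x) dx = 0; and by product-to-sum, ∫_0^π sin(nx)cos(n'x) dx = ½∫_0^π [sin((n+n')x) + sin((n−n')x)] dx, which is 0 when n+n' is even and 2n/(n²−n'²) when n+n' is odd (it need not vanish on (0, π)).
  u² squared terms: (-1)²·∫sin(5x)² dx = 1·π/2 = π/2;  (1)²·∫cos(2x)² dx = 1·π/2 = π/2.
  u² cross terms: 2·(-1)·(1)·∫sin(5x)·cos(2x) dx = -2·(10/21) = -20/21.
  So ∫_0^π u² dx = π/2 + π/2 − 20/21 = -20/21 + π.
  (u')² squared terms: (-5)²·∫cos(5x)² dx = 25·π/2 = 25*π/2;  (-2)²·∫sin(2x)² dx = 4·π/2 = 2*π.
  (u')² cross terms: 2·(-5)·(-2)·∫cos(5x)·sin(2x) dx = 20·(-4/21) = -80/21.
  So ∫_0^π (u')² dx = 25*π/2 + 2*π − 80/21 = -80/21 + 29*π/2.
||u||_{H^1}^2 = (-20/21 + π) + (-80/21 + 29*π/2) = -100/21 + 31*π/2.


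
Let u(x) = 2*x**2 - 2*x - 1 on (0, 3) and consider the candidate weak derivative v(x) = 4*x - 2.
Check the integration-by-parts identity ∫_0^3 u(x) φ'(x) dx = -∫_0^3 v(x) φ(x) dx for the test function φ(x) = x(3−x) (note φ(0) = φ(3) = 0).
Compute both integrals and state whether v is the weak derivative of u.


LHS = -18, RHS = -18. Yes, v = u' weakly.

u(x) = 2*x**2 - 2*x - 1, classical derivative u'(x) = 4*x - 2.
φ(x) = x(3−x), so φ'(x) = 3 - 2*x.
Note φ(0) = φ(3) = 0, so the boundary term u·φ vanishes.
LHS = ∫_0^3 u(x) φ'(x) dx = ∫_0^3 (-4*x^3 + 10*x^2 - 4*x - 3) dx. Term by term:
  ∫_0^3 -4*x^3 dx = -81;  ∫_0^3 10*x^2 dx = 90;  ∫_0^3 -4*x dx = -18;
  ∫_0^3 -3 dx = -9.
Sum: -81 + 90 − 18 − 9 = -18.
So LHS = -18.
∫_0^3 v(x) φ(x) dx = ∫_0^3 (-4*x^3 + 14*x^2 - 6*x) dx. Term by term:
  ∫_0^3 -4*x^3 dx = -81;  ∫_0^3 14*x^2 dx = 126;  ∫_0^3 -6*x dx = -27.
Sum: -81 + 126 − 27 = 18.
So RHS = -∫_0^3 v(x) φ(x) dx = -18.
LHS = RHS, so the identity holds for this test φ.
Moreover u is smooth here and v(x) = u'(x) = 4*x - 2 pointwise, so the identity holds for every test function. Hence v is the weak derivative of u.


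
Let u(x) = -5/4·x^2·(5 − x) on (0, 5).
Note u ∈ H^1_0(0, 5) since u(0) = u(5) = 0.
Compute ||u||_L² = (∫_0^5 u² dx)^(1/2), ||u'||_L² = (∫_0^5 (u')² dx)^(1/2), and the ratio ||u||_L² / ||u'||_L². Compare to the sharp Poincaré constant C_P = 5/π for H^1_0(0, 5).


||u||_L² / ||u'||_L² = 5*sqrt(14)/14 < C_P = 5/π.

u(x) = -5/4·x^2·(5 − x), so u'(x) = 5*x*(3*x - 10)/4.
u(x) = -5/4·x^2·(5 − x) vanishes at x = 0 and x = 5, so u ∈ H^1_0(0, 5). Differentiate via the product rule and integrate the resulting polynomials term by term.
  ∫_0^5 u² dx = ∫_0^5 (25*x^6/16 - 125*x^5/8 + 625*x^4/16) dx. Term by term:
    ∫_0^5 25*x^6/16 dx = 1953125/112;  ∫_0^5 -125*x^5/8 dx = -1953125/48;  ∫_0^5 625*x^4/16 dx = 390625/16.
  Sum: 1953125/112 − 1953125/48 + 390625/16 = 390625/336.
  ∫_0^5 (u')² dx = ∫_0^5 (225*x^4/16 - 375*x^3/4 + 625*x^2/4) dx. Term by term:
    ∫_0^5 225*x^4/16 dx = 140625/16;  ∫_0^5 -375*x^3/4 dx = -234375/16;  ∫_0^5 625*x^2/4 dx = 78125/12.
  Sum: 140625/16 − 234375/16 + 78125/12 = 15625/24.
∫_0^5 u² dx = 390625/336, so ||u||_L² = 625*sqrt(21)/84.
∫_0^5 (u')² dx = 15625/24, so ||u'||_L² = 125*sqrt(6)/12.
Ratio ||u||_L² / ||u'||_L² = 5*sqrt(14)/14.
Sharp Poincaré constant on H^1_0(0, 5) is C_P = L/π = 5/π, achieved by sin(π/5·x).
A polynomial bump cannot attain the sharp Poincaré constant (only the first sine eigenfunction does), so the ratio is strictly less than C_P, consistent with ||u||_L² ≤ C_P ||u'||_L².


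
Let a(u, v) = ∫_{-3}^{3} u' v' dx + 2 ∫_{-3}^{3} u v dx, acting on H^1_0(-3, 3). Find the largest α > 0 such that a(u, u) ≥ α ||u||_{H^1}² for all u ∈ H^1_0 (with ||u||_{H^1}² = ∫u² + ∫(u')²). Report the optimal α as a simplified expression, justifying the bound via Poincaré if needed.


α = 1

Coercivity of a(·,·) on H^1_0(-3, 3) means a(u, u) ≥ α ||u||_{H^1}² for every u ∈ H^1_0.
The interval has length L = 6, and Poincaré/coercivity depend only on L. Here a(u, u) = ∫(u')² + (2)·∫u².
Here c = 2 ≥ 1, so a(u,u) = ∫(u')² + c∫u² ≥ ∫(u')² + ∫u² = ||u||_{H^1}², i.e. α = 1 works. No larger α is possible: a(u,u) ≥ α||u||_{H^1}² means (1−α)∫(u')² ≥ (α−c)∫u², and for the modes u_n = sin(nπ(x−x₀)/L) (x₀ the left endpoint) one has ∫u_n²/∫(u_n')² = (L/(nπ))² → 0, so a(u_n,u_n)/||u_n||_{H^1}² → 1. Hence the optimal constant is α = 1.
Therefore α = 1.


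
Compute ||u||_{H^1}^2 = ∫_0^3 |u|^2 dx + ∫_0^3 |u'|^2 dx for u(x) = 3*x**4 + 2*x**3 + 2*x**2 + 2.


||u||_{H^1}^2 = 7457511/70

The H^1 norm (squared) on an interval (0, L) is
  ||u||_{H^1}^2 = ∫_0^L u(x)^2 dx + ∫_0^L u'(x)^2 dx.
Compute u'(x) = 12*x**3 + 6*x**2 + 4*x.
Then u(x)^2 = 9*x**8 + 12*x**7 + 16*x**6 + 8*x**5 + 16*x**4 + 8*x**3 + 8*x**2 + 4 and u'(x)^2 = 144*x**6 + 144*x**5 + 132*x**4 + 48*x**3 + 16*x**2.
Integrate each monomial from 0 to 3 using ∫_0^3 c·x^n dx = c·3^(n+1)/(n+1):
  ∫_0^3 u(x)^2 dx = ∫_0^3 (9*x^8 + 12*x^7 + 16*x^6 + 8*x^5 + 16*x^4 + 8*x^3 + 8*x^2 + 4) dx. Term by term:
    ∫_0^3 9*x^8 dx = 19683;  ∫_0^3 12*x^7 dx = 19683/2;  ∫_0^3 16*x^6 dx = 34992/7;
    ∫_0^3 8*x^5 dx = 972;  ∫_0^3 16*x^4 dx = 3888/5;  ∫_0^3 8*x^3 dx = 162;
    ∫_0^3 8*x^2 dx = 72;  ∫_0^3 4 dx = 12.
  Sum: 19683 + 19683/2 + 34992/7 + 972 + 3888/5 + 162 + 72 + 12 = 2556327/70.
  ∫_0^3 u'(x)^2 dx = ∫_0^3 (144*x^6 + 144*x^5 + 132*x^4 + 48*x^3 + 16*x^2) dx. Term by term:
    ∫_0^3 144*x^6 dx = 314928/7;  ∫_0^3 144*x^5 dx = 17496;  ∫_0^3 132*x^4 dx = 32076/5;
    ∫_0^3 48*x^3 dx = 972;  ∫_0^3 16*x^2 dx = 144.
  Sum: 314928/7 + 17496 + 32076/5 + 972 + 144 = 2450592/35.
Adding: ||u||_{H^1}^2 = 2556327/70 + 2450592/35 = 7457511/70.


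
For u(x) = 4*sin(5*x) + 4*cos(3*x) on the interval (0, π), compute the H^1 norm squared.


||u||_{H^1(0,π)}^2 = 288*π

u'(x) = -12*sin(3*x) + 20*cos(5*x).
Expand u² and (u')² and integrate term by term on (0, π), using: for integers n ≥ 1, ∫_0^π sin²(nx) dx = ∫_0^π cos²(nx) dx = π/2; for n ≠ n', ∫_0^π sin(nx)sin(n'x) dx = ∫_0^π cos(nx)cos(n'x) dx = 0; and by product-to-sum, ∫_0^π sin(nx)cos(n'x) dx = ½∫_0^π [sin((n+n')x) + sin((n−n')x)] dx, which is 0 when n+n' is even and 2n/(n²−n'²) when n+n' is odd (it need not vanish on (0, π)).
  u² squared terms: (4)²·∫cos(3x)² dx = 16·π/2 = 8*π;  (4)²·∫sin(5x)² dx = 16·π/2 = 8*π.
  u² cross terms: 2·(4)·(4)·∫cos(3x)·sin(5x) dx = 32·(0) = 0.
  So ∫_0^π u² dx = 8*π + 8*π + 0 = 16*π.
  (u')² squared terms: (-12)²·∫sin(3x)² dx = 144·π/2 = 72*π;  (20)²·∫cos(5x)² dx = 400·π/2 = 200*π.
  (u')² cross terms: 2·(-12)·(20)·∫sin(3x)·cos(5x) dx = -480·(0) = 0.
  So ∫_0^π (u')² dx = 72*π + 200*π + 0 = 272*π.
||u||_{H^1}^2 = (16*π) + (272*π) = 288*π.


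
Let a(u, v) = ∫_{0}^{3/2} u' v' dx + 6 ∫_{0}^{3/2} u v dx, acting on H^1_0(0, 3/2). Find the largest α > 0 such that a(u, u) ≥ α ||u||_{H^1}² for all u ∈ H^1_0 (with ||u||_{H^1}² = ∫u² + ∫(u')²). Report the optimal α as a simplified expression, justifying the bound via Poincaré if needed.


α = 1

Coercivity of a(·,·) on H^1_0(0, 3/2) means a(u, u) ≥ α ||u||_{H^1}² for every u ∈ H^1_0.
The interval has length L = 3/2, and Poincaré/coercivity depend only on L. Here a(u, u) = ∫(u')² + (6)·∫u².
Here c = 6 ≥ 1, so a(u,u) = ∫(u')² + c∫u² ≥ ∫(u')² + ∫u² = ||u||_{H^1}², i.e. α = 1 works. No larger α is possible: a(u,u) ≥ α||u||_{H^1}² means (1−α)∫(u')² ≥ (α−c)∫u², and for the modes u_n = sin(nπ(x−x₀)/L) (x₀ the left endpoint) one has ∫u_n²/∫(u_n')² = (L/(nπ))² → 0, so a(u_n,u_n)/||u_n||_{H^1}² → 1. Hence the optimal constant is α = 1.
Therefore α = 1.


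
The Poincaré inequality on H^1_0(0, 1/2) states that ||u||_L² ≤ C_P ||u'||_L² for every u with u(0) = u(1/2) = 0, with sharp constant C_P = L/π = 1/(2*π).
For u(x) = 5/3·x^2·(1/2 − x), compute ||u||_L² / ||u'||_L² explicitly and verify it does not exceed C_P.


||u||_L² / ||u'||_L² = sqrt(14)/28 < C_P = 1/(2*π).

u(x) = 5/3·x^2·(1/2 − x), so u'(x) = 5*x*(1 - 3*x)/3.
u(x) = 5/3·x^2·(1/2 − x) vanishes at x = 0 and x = 1/2, so u ∈ H^1_0(0, 1/2). Differentiate via the product rule and integrate the resulting polynomials term by term.
  ∫_0^1/2 u² dx = ∫_0^1/2 (25*x^6/9 - 25*x^5/9 + 25*x^4/36) dx. Term by term:
    ∫_0^1/2 25*x^6/9 dx = 25/8064;  ∫_0^1/2 -25*x^5/9 dx = -25/3456;  ∫_0^1/2 25*x^4/36 dx = 5/1152.
  Sum: 25/8064 − 25/3456 + 5/1152 = 5/24192.
  ∫_0^1/2 (u')² dx = ∫_0^1/2 (25*x^4 - 50*x^3/3 + 25*x^2/9) dx. Term by term:
    ∫_0^1/2 25*x^4 dx = 5/32;  ∫_0^1/2 -50*x^3/3 dx = -25/96;  ∫_0^1/2 25*x^2/9 dx = 25/216.
  Sum: 5/32 − 25/96 + 25/216 = 5/432.
∫_0^1/2 u² dx = 5/24192, so ||u||_L² = sqrt(210)/1008.
∫_0^1/2 (u')² dx = 5/432, so ||u'||_L² = sqrt(15)/36.
Ratio ||u||_L² / ||u'||_L² = sqrt(14)/28.
Sharp Poincaré constant on H^1_0(0, 1/2) is C_P = L/π = 1/(2*π), achieved by sin(2*π·x).
A polynomial bump cannot attain the sharp Poincaré constant (only the first sine eigenfunction does), so the ratio is strictly less than C_P, consistent with ||u||_L² ≤ C_P ||u'||_L².


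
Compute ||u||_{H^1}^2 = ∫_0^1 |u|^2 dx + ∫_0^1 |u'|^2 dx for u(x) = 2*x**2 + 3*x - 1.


||u||_{H^1}^2 = 149/5

The H^1 norm (squared) on an interval (0, L) is
  ||u||_{H^1}^2 = ∫_0^L u(x)^2 dx + ∫_0^L u'(x)^2 dx.
Compute u'(x) = 4*x + 3.
Then u(x)^2 = 4*x**4 + 12*x**3 + 5*x**2 - 6*x + 1 and u'(x)^2 = 16*x**2 + 24*x + 9.
Integrate each monomial from 0 to 1 using ∫_0^1 c·x^n dx = c·1^(n+1)/(n+1):
  ∫_0^1 u(x)^2 dx = ∫_0^1 (4*x^4 + 12*x^3 + 5*x^2 - 6*x + 1) dx. Term by term:
    ∫_0^1 4*x^4 dx = 4/5;  ∫_0^1 12*x^3 dx = 3;  ∫_0^1 5*x^2 dx = 5/3;
    ∫_0^1 -6*x dx = -3;  ∫_0^1 1 dx = 1.
  Sum: 4/5 + 3 + 5/3 − 3 + 1 = 52/15.
  ∫_0^1 u'(x)^2 dx = ∫_0^1 (16*x^2 + 24*x + 9) dx. Term by term:
    ∫_0^1 16*x^2 dx = 16/3;  ∫_0^1 24*x dx = 12;  ∫_0^1 9 dx = 9.
  Sum: 16/3 + 12 + 9 = 79/3.
Adding: ||u||_{H^1}^2 = 52/15 + 79/3 = 149/5.


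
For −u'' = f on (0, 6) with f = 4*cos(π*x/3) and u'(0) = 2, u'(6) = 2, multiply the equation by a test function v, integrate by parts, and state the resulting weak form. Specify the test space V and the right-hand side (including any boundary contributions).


V = H^1(0, 6) (v unrestricted at boundary; u is determined up to an additive constant); weak form: ∫_0^6 u'v' dx = ∫_0^6 (4*cos(π*x/3)) v dx + 2·v(6) − 2·v(0) for all v ∈ V.

Multiply both sides by a test function v and integrate from 0 to 6:
  ∫_0^6 −u''(x) v(x) dx = ∫_0^6 f(x) v(x) dx.
Integrate the LHS by parts once:
  ∫_0^6 −u'' v dx = −[u'(x) v(x)]_0^6 + ∫_0^6 u'(x) v'(x) dx.
Thus ∫_0^6 u'(x) v'(x) dx = ∫_0^6 f(x) v(x) dx + [u'(x) v(x)]_0^6.
Choose V so that boundary terms are either known or forced to vanish.
u has inhomogeneous Neumann u'(0) = 2, u'(6) = 2. [u' v]_0^6 = (2)·v(6) − (2)·v(0) = 2·v(6) − 2·v(0). Take V = H^1(0, 6); boundary term becomes part of RHS.
Weak formulation: find u (satisfying any essential BC) such that ∫_0^6 u'(x) v'(x) dx = ∫_0^6 f v dx + 2·v(6) − 2·v(0) for all v ∈ V (Neumann data are natural BCs: they enter the RHS as boundary terms).
Substituting f(x) = 4*cos(π*x/3), the right-hand side is ∫_0^6 (4*cos(π*x/3)) v dx + 2·v(6) − 2·v(0).
Compatibility check (pure Neumann): taking v ≡ 1 ∈ V gives 0 = ∫_0^6 f dx + (2) − (2), i.e. ∫_0^6 f dx must equal u'(0) − u'(6) = 0. Indeed ∫_0^6 (4*cos(π*x/3)) dx = 0, so the data are compatible. The solution is then unique only up to an additive constant (fix it e.g. by requiring ∫_0^6 u dx = 0).


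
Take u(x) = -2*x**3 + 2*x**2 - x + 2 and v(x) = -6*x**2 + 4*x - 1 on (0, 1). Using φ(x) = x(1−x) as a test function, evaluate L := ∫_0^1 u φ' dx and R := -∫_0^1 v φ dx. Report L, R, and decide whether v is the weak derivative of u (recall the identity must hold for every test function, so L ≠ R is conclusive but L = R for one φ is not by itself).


LHS = 2/15, RHS = 2/15. Yes, v = u' weakly.

u(x) = -2*x**3 + 2*x**2 - x + 2, classical derivative u'(x) = -6*x**2 + 4*x - 1.
φ(x) = x(1−x), so φ'(x) = 1 - 2*x.
Note φ(0) = φ(1) = 0, so the boundary term u·φ vanishes.
LHS = ∫_0^1 u(x) φ'(x) dx = ∫_0^1 (4*x^4 - 6*x^3 + 4*x^2 - 5*x + 2) dx. Term by term:
  ∫_0^1 4*x^4 dx = 4/5;  ∫_0^1 -6*x^3 dx = -3/2;  ∫_0^1 4*x^2 dx = 4/3;
  ∫_0^1 -5*x dx = -5/2;  ∫_0^1 2 dx = 2.
Sum: 4/5 − 3/2 + 4/3 − 5/2 + 2 = 2/15.
So LHS = 2/15.
∫_0^1 v(x) φ(x) dx = ∫_0^1 (6*x^4 - 10*x^3 + 5*x^2 - x) dx. Term by term:
  ∫_0^1 6*x^4 dx = 6/5;  ∫_0^1 -10*x^3 dx = -5/2;  ∫_0^1 5*x^2 dx = 5/3;
  ∫_0^1 -x dx = -1/2.
Sum: 6/5 − 5/2 + 5/3 − 1/2 = -2/15.
So RHS = -∫_0^1 v(x) φ(x) dx = 2/15.
LHS = RHS, so the identity holds for this test φ.
Moreover u is smooth here and v(x) = u'(x) = -6*x**2 + 4*x - 1 pointwise, so the identity holds for every test function. Hence v is the weak derivative of u.


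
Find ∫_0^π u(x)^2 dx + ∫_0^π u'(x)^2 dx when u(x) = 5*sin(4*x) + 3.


||u||_{H^1(0,π)}^2 = 443*π/2

u'(x) = 20*cos(4*x).
Expand u² and (u')² and integrate term by term on (0, π), using: for integers n ≥ 1, ∫_0^π sin²(nx) dx = ∫_0^π cos²(nx) dx = π/2; for n ≠ n', ∫_0^π sin(nx)sin(n'x) dx = ∫_0^π cos(nx)cos(n'x) dx = 0; and by product-to-sum, ∫_0^π sin(nx)cos(n'x) dx = ½∫_0^π [sin((n+n')x) + sin((n−n')x)] dx, which is 0 when n+n' is even and 2n/(n²−n'²) when n+n' is odd (it need not vanish on (0, π)). For the constant mode: ∫_0^π 1 dx = π, ∫_0^π cos(nx) dx = 0, ∫_0^π sin(nx) dx = (1−(−1)^n)/n.
  u² squared terms: (3)²·∫1 dx = 9·π = 9*π;  (5)²·∫sin(4x)² dx = 25·π/2 = 25*π/2.
  u² cross terms: 2·(3)·(5)·∫1·sin(4x) dx = 30·(0) = 0.
  So ∫_0^π u² dx = 9*π + 25*π/2 + 0 = 43*π/2.
  (u')² squared terms: (20)²·∫cos(4x)² dx = 400·π/2 = 200*π.
  So ∫_0^π (u')² dx = 200*π.
||u||_{H^1}^2 = (43*π/2) + (200*π) = 443*π/2.


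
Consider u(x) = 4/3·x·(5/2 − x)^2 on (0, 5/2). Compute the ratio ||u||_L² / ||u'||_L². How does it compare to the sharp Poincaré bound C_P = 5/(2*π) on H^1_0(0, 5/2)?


||u||_L² / ||u'||_L² = 5*sqrt(14)/28 < C_P = 5/(2*π).

u(x) = 4/3·x·(5/2 − x)^2, so u'(x) = 4*x^2 - 40*x/3 + 25/3.
u(x) = 4/3·x·(5/2 − x)^2 vanishes at x = 0 and x = 5/2, so u ∈ H^1_0(0, 5/2). Differentiate via the product rule and integrate the resulting polynomials term by term.
  ∫_0^5/2 u² dx = ∫_0^5/2 (16*x^6/9 - 160*x^5/9 + 200*x^4/3 - 1000*x^3/9 + 625*x^2/9) dx. Term by term:
    ∫_0^5/2 16*x^6/9 dx = 78125/504;  ∫_0^5/2 -160*x^5/9 dx = -78125/108;  ∫_0^5/2 200*x^4/3 dx = 15625/12;
    ∫_0^5/2 -1000*x^3/9 dx = -78125/72;  ∫_0^5/2 625*x^2/9 dx = 78125/216.
  Sum: 78125/504 − 78125/108 + 15625/12 − 78125/72 + 78125/216 = 15625/1512.
  ∫_0^5/2 (u')² dx = ∫_0^5/2 (16*x^4 - 320*x^3/3 + 2200*x^2/9 - 2000*x/9 + 625/9) dx. Term by term:
    ∫_0^5/2 16*x^4 dx = 625/2;  ∫_0^5/2 -320*x^3/3 dx = -3125/3;  ∫_0^5/2 2200*x^2/9 dx = 34375/27;
    ∫_0^5/2 -2000*x/9 dx = -6250/9;  ∫_0^5/2 625/9 dx = 3125/18.
  Sum: 625/2 − 3125/3 + 34375/27 − 6250/9 + 3125/18 = 625/27.
∫_0^5/2 u² dx = 15625/1512, so ||u||_L² = 125*sqrt(42)/252.
∫_0^5/2 (u')² dx = 625/27, so ||u'||_L² = 25*sqrt(3)/9.
Ratio ||u||_L² / ||u'||_L² = 5*sqrt(14)/28.
Sharp Poincaré constant on H^1_0(0, 5/2) is C_P = L/π = 5/(2*π), achieved by sin(2*π/5·x).
A polynomial bump cannot attain the sharp Poincaré constant (only the first sine eigenfunction does), so the ratio is strictly less than C_P, consistent with ||u||_L² ≤ C_P ||u'||_L².


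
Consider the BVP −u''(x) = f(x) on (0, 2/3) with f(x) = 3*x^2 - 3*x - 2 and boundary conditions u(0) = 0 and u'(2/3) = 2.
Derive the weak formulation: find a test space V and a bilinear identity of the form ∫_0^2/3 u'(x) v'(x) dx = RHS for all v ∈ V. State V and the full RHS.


V = {v ∈ H^1(0, 2/3) : v(0) = 0} (test functions vanish at x = 0 where u is specified); weak form: ∫_0^2/3 u'v' dx = ∫_0^2/3 (3*x^2 - 3*x - 2) v dx + 2·v(2/3) for all v ∈ V.

Multiply both sides by a test function v and integrate from 0 to 2/3:
  ∫_0^2/3 −u''(x) v(x) dx = ∫_0^2/3 f(x) v(x) dx.
Integrate the LHS by parts once:
  ∫_0^2/3 −u'' v dx = −[u'(x) v(x)]_0^2/3 + ∫_0^2/3 u'(x) v'(x) dx.
Thus ∫_0^2/3 u'(x) v'(x) dx = ∫_0^2/3 f(x) v(x) dx + [u'(x) v(x)]_0^2/3.
Choose V so that boundary terms are either known or forced to vanish.
Mixed BC: u(0) = 0 (Dirichlet) and u'(2/3) = 2 (Neumann). Define V = {v ∈ H^1(0, 2/3) : v(0) = 0}. Then [u' v]_0^2/3 = u'(2/3)·v(2/3) − u'(0)·0 = 2·v(2/3).
Weak formulation: find u (satisfying any essential BC) such that ∫_0^2/3 u'(x) v'(x) dx = ∫_0^2/3 f v dx + 2·v(2/3) for all v ∈ V (Dirichlet at 0 absorbed into V; Neumann datum at x = 2/3 contributes the boundary term).
Substituting f(x) = 3*x^2 - 3*x - 2, the right-hand side is ∫_0^2/3 (3*x^2 - 3*x - 2) v dx + 2·v(2/3).


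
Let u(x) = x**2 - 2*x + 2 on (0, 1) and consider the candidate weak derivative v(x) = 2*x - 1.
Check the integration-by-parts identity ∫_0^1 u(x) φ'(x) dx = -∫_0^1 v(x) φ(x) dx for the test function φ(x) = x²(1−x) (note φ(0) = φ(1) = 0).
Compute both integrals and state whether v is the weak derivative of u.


LHS = 1/15, RHS = -1/60. No, v is not the weak derivative of u.

u(x) = x**2 - 2*x + 2, classical derivative u'(x) = 2*x - 2.
φ(x) = x²(1−x), so φ'(x) = x*(2 - 3*x).
Note φ(0) = φ(1) = 0, so the boundary term u·φ vanishes.
LHS = ∫_0^1 u(x) φ'(x) dx = ∫_0^1 (-3*x^4 + 8*x^3 - 10*x^2 + 4*x) dx. Term by term:
  ∫_0^1 -3*x^4 dx = -3/5;  ∫_0^1 8*x^3 dx = 2;  ∫_0^1 -10*x^2 dx = -10/3;
  ∫_0^1 4*x dx = 2.
Sum: -3/5 + 2 − 10/3 + 2 = 1/15.
So LHS = 1/15.
∫_0^1 v(x) φ(x) dx = ∫_0^1 (-2*x^4 + 3*x^3 - x^2) dx. Term by term:
  ∫_0^1 -2*x^4 dx = -2/5;  ∫_0^1 3*x^3 dx = 3/4;  ∫_0^1 -x^2 dx = -1/3.
Sum: -2/5 + 3/4 − 1/3 = 1/60.
So RHS = -∫_0^1 v(x) φ(x) dx = -1/60.
LHS − RHS = 1/12 ≠ 0, so the identity fails.
(For a valid weak derivative the identity must hold for EVERY test function, in particular this one. The failure shows v is NOT the weak derivative of u.)
Correct weak derivative would be u'(x) = 2*x - 2.


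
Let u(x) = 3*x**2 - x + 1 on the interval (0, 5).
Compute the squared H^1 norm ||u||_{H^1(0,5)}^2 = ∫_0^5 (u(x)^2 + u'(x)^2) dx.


||u||_{H^1}^2 = 37885/6

The H^1 norm (squared) on an interval (0, L) is
  ||u||_{H^1}^2 = ∫_0^L u(x)^2 dx + ∫_0^L u'(x)^2 dx.
Compute u'(x) = 6*x - 1.
Then u(x)^2 = 9*x**4 - 6*x**3 + 7*x**2 - 2*x + 1 and u'(x)^2 = 36*x**2 - 12*x + 1.
Integrate each monomial from 0 to 5 using ∫_0^5 c·x^n dx = c·5^(n+1)/(n+1):
  ∫_0^5 u(x)^2 dx = ∫_0^5 (9*x^4 - 6*x^3 + 7*x^2 - 2*x + 1) dx. Term by term:
    ∫_0^5 9*x^4 dx = 5625;  ∫_0^5 -6*x^3 dx = -1875/2;  ∫_0^5 7*x^2 dx = 875/3;
    ∫_0^5 -2*x dx = -25;  ∫_0^5 1 dx = 5.
  Sum: 5625 − 1875/2 + 875/3 − 25 + 5 = 29755/6.
  ∫_0^5 u'(x)^2 dx = ∫_0^5 (36*x^2 - 12*x + 1) dx. Term by term:
    ∫_0^5 36*x^2 dx = 1500;  ∫_0^5 -12*x dx = -150;  ∫_0^5 1 dx = 5.
  Sum: 1500 − 150 + 5 = 1355.
Adding: ||u||_{H^1}^2 = 29755/6 + 1355 = 37885/6.


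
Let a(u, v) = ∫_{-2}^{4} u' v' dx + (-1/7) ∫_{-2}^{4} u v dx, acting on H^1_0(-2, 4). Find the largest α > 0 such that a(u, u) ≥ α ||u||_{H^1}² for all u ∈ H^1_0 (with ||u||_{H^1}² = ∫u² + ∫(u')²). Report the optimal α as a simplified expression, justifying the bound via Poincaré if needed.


α = (-36/7 + π^2)/(π^2 + 36)

Coercivity of a(·,·) on H^1_0(-2, 4) means a(u, u) ≥ α ||u||_{H^1}² for every u ∈ H^1_0.
The interval has length L = 6, and Poincaré/coercivity depend only on L. Here a(u, u) = ∫(u')² + (-1/7)·∫u².
Here c = -1/7 < 0 with |c| < (π/L)² = π^2/36, so coercivity still holds. The condition a(u,u) ≥ α||u||_{H^1}² reads (1−α)∫(u')² ≥ (α−c)∫u². Any admissible α is ≤ 1 (rapidly oscillating u have ∫u²/∫(u')² → 0), and α = 1 would force 0 ≥ (1−c)∫u², impossible since c < 1; so 1−α > 0. By the sharp Poincaré inequality on H^1_0 of an interval of length L, ∫(u')² ≥ (π/L)²∫u² with equality for the first sine mode sin(π(x−x₀)/L) (x₀ the left endpoint), so the inequality holds for all u iff (1−α)(π/L)² ≥ α − c, i.e. α ≤ ((π/L)² + c)/((π/L)² + 1) = (1 + c(L/π)²)/(1 + (L/π)²). (Direct route, valid since c ≤ 0: Poincaré gives c∫u² ≥ c(L/π)²∫(u')², so a(u,u) ≥ (1 + c(L/π)²)∫(u')², while ||u||_{H^1}² ≤ (1 + (L/π)²)∫(u')²; dividing yields the same α.) With (π/L)² = π^2/36 and c = -1/7, the largest admissible constant is α = ((π/L)² + c)/((π/L)² + 1).
Simplifying, α = (-36/7 + π^2)/(π^2 + 36).


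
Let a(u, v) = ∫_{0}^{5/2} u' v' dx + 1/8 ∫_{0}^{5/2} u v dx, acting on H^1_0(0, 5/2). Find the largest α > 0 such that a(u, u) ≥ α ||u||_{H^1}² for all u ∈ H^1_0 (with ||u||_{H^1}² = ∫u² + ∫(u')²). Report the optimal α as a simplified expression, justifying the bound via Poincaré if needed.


α = (25 + 32*π^2)/(8*(25 + 4*π^2))

Coercivity of a(·,·) on H^1_0(0, 5/2) means a(u, u) ≥ α ||u||_{H^1}² for every u ∈ H^1_0.
The interval has length L = 5/2, and Poincaré/coercivity depend only on L. Here a(u, u) = ∫(u')² + (1/8)·∫u².
Here 0 < c = 1/8 < 1. The condition a(u,u) ≥ α||u||_{H^1}² reads (1−α)∫(u')² ≥ (α−c)∫u². Any admissible α is ≤ 1 (rapidly oscillating u have ∫u²/∫(u')² → 0), and α = 1 would force 0 ≥ (1−c)∫u², impossible since c < 1; so 1−α > 0. By the sharp Poincaré inequality on H^1_0 of an interval of length L, ∫(u')² ≥ (π/L)²∫u² with equality for the first sine mode sin(π(x−x₀)/L) (x₀ the left endpoint), so the inequality holds for all u iff (1−α)(π/L)² ≥ α − c, i.e. α ≤ ((π/L)² + c)/((π/L)² + 1) = (1 + c(L/π)²)/(1 + (L/π)²). With (π/L)² = 4*π^2/25 and c = 1/8, the largest admissible constant is α = ((π/L)² + c)/((π/L)² + 1).
Simplifying, α = (25 + 32*π^2)/(8*(25 + 4*π^2)).


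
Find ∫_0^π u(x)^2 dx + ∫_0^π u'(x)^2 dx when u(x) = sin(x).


||u||_{H^1(0,π)}^2 = π

u'(x) = cos(x).
Expand u² and (u')² and integrate term by term on (0, π), using: for integers n ≥ 1, ∫_0^π sin²(nx) dx = ∫_0^π cos²(nx) dx = π/2; for n ≠ n', ∫_0^π sin(nx)sin(n'x) dx = ∫_0^π cos(nx)cos(n'x) dx = 0; and by product-to-sum, ∫_0^π sin(nx)cos(n'x) dx = ½∫_0^π [sin((n+n')x) + sin((n−n')x)] dx, which is 0 when n+n' is even and 2n/(n²−n'²) when n+n' is odd (it need not vanish on (0, π)).
  u² squared terms: (1)²·∫sin(x)² dx = 1·π/2 = π/2.
  So ∫_0^π u² dx = π/2.
  (u')² squared terms: (1)²·∫cos(x)² dx = 1·π/2 = π/2.
  So ∫_0^π (u')² dx = π/2.
||u||_{H^1}^2 = (π/2) + (π/2) = π.


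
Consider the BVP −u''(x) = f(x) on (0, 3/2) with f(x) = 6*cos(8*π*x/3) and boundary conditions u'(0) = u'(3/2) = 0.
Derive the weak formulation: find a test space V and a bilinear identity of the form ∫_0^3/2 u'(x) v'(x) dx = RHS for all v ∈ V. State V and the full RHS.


V = H^1(0, 3/2) (no boundary constraint on v; u is determined up to an additive constant); weak form: ∫_0^3/2 u'v' dx = ∫_0^3/2 (6*cos(8*π*x/3)) v dx for all v ∈ V.

Multiply both sides by a test function v and integrate from 0 to 3/2:
  ∫_0^3/2 −u''(x) v(x) dx = ∫_0^3/2 f(x) v(x) dx.
Integrate the LHS by parts once:
  ∫_0^3/2 −u'' v dx = −[u'(x) v(x)]_0^3/2 + ∫_0^3/2 u'(x) v'(x) dx.
Thus ∫_0^3/2 u'(x) v'(x) dx = ∫_0^3/2 f(x) v(x) dx + [u'(x) v(x)]_0^3/2.
Choose V so that boundary terms are either known or forced to vanish.
u has homogeneous Neumann: u'(0) = u'(3/2) = 0. So [u' v]_0^3/2 = 0·v(3/2) − 0·v(0) = 0 for any v; take V = H^1(0, 3/2).
Weak formulation: find u (satisfying any essential BC) such that ∫_0^3/2 u'(x) v'(x) dx = ∫_0^3/2 f v dx for all v ∈ V (homogeneous Neumann, so boundary terms vanish).
Substituting f(x) = 6*cos(8*π*x/3), the right-hand side is ∫_0^3/2 (6*cos(8*π*x/3)) v dx.
Compatibility check (pure Neumann): taking v ≡ 1 ∈ V gives 0 = ∫_0^3/2 f dx + (0) − (0), i.e. ∫_0^3/2 f dx must equal u'(0) − u'(3/2) = 0. Indeed ∫_0^3/2 (6*cos(8*π*x/3)) dx = 0, so the data are compatible. The solution is then unique only up to an additive constant (fix it e.g. by requiring ∫_0^3/2 u dx = 0).


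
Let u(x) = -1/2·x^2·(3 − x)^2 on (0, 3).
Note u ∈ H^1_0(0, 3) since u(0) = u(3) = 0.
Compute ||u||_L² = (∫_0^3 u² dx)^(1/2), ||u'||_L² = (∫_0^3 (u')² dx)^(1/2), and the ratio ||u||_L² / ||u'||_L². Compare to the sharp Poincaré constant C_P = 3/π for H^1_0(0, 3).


||u||_L² / ||u'||_L² = sqrt(3)/2 < C_P = 3/π.

u(x) = -1/2·x^2·(3 − x)^2, so u'(x) = x*(x*(3 - x) - (x - 3)^2).
u(x) = -1/2·x^2·(3 − x)^2 vanishes at x = 0 and x = 3, so u ∈ H^1_0(0, 3). Differentiate via the product rule and integrate the resulting polynomials term by term.
  ∫_0^3 u² dx = ∫_0^3 (x^8/4 - 3*x^7 + 27*x^6/2 - 27*x^5 + 81*x^4/4) dx. Term by term:
    ∫_0^3 x^8/4 dx = 2187/4;  ∫_0^3 -3*x^7 dx = -19683/8;  ∫_0^3 27*x^6/2 dx = 59049/14;
    ∫_0^3 -27*x^5 dx = -6561/2;  ∫_0^3 81*x^4/4 dx = 19683/20.
  Sum: 2187/4 − 19683/8 + 59049/14 − 6561/2 + 19683/20 = 2187/280.
  ∫_0^3 (u')² dx = ∫_0^3 (4*x^6 - 36*x^5 + 117*x^4 - 162*x^3 + 81*x^2) dx. Term by term:
    ∫_0^3 4*x^6 dx = 8748/7;  ∫_0^3 -36*x^5 dx = -4374;  ∫_0^3 117*x^4 dx = 28431/5;
    ∫_0^3 -162*x^3 dx = -6561/2;  ∫_0^3 81*x^2 dx = 729.
  Sum: 8748/7 − 4374 + 28431/5 − 6561/2 + 729 = 729/70.
∫_0^3 u² dx = 2187/280, so ||u||_L² = 27*sqrt(210)/140.
∫_0^3 (u')² dx = 729/70, so ||u'||_L² = 27*sqrt(70)/70.
Ratio ||u||_L² / ||u'||_L² = sqrt(3)/2.
Sharp Poincaré constant on H^1_0(0, 3) is C_P = L/π = 3/π, achieved by sin(π/3·x).
A polynomial bump cannot attain the sharp Poincaré constant (only the first sine eigenfunction does), so the ratio is strictly less than C_P, consistent with ||u||_L² ≤ C_P ||u'||_L².


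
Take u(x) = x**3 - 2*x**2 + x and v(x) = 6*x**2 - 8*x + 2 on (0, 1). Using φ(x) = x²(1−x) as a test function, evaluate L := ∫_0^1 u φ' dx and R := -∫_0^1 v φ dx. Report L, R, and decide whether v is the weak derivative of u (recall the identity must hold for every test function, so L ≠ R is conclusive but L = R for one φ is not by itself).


LHS = 1/60, RHS = 1/30. No, v is not the weak derivative of u.

u(x) = x**3 - 2*x**2 + x, classical derivative u'(x) = 3*x**2 - 4*x + 1.
φ(x) = x²(1−x), so φ'(x) = x*(2 - 3*x).
Note φ(0) = φ(1) = 0, so the boundary term u·φ vanishes.
LHS = ∫_0^1 u(x) φ'(x) dx = ∫_0^1 (-3*x^5 + 8*x^4 - 7*x^3 + 2*x^2) dx. Term by term:
  ∫_0^1 -3*x^5 dx = -1/2;  ∫_0^1 8*x^4 dx = 8/5;  ∫_0^1 -7*x^3 dx = -7/4;
  ∫_0^1 2*x^2 dx = 2/3.
Sum: -1/2 + 8/5 − 7/4 + 2/3 = 1/60.
So LHS = 1/60.
∫_0^1 v(x) φ(x) dx = ∫_0^1 (-6*x^5 + 14*x^4 - 10*x^3 + 2*x^2) dx. Term by term:
  ∫_0^1 -6*x^5 dx = -1;  ∫_0^1 14*x^4 dx = 14/5;  ∫_0^1 -10*x^3 dx = -5/2;
  ∫_0^1 2*x^2 dx = 2/3.
Sum: -1 + 14/5 − 5/2 + 2/3 = -1/30.
So RHS = -∫_0^1 v(x) φ(x) dx = 1/30.
LHS − RHS = -1/60 ≠ 0, so the identity fails.
(For a valid weak derivative the identity must hold for EVERY test function, in particular this one. The failure shows v is NOT the weak derivative of u.)
Correct weak derivative would be u'(x) = 3*x**2 - 4*x + 1.


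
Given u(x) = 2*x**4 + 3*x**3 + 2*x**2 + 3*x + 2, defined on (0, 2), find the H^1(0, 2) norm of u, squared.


||u||_{H^1}^2 = 372374/63

The H^1 norm (squared) on an interval (0, L) is
  ||u||_{H^1}^2 = ∫_0^L u(x)^2 dx + ∫_0^L u'(x)^2 dx.
Compute u'(x) = 8*x**3 + 9*x**2 + 4*x + 3.
Then u(x)^2 = 4*x**8 + 12*x**7 + 17*x**6 + 24*x**5 + 30*x**4 + 24*x**3 + 17*x**2 + 12*x + 4 and u'(x)^2 = 64*x**6 + 144*x**5 + 145*x**4 + 120*x**3 + 70*x**2 + 24*x + 9.
Integrate each monomial from 0 to 2 using ∫_0^2 c·x^n dx = c·2^(n+1)/(n+1):
  ∫_0^2 u(x)^2 dx = ∫_0^2 (4*x^8 + 12*x^7 + 17*x^6 + 24*x^5 + 30*x^4 + 24*x^3 + 17*x^2 + 12*x + 4) dx. Term by term:
    ∫_0^2 4*x^8 dx = 2048/9;  ∫_0^2 12*x^7 dx = 384;  ∫_0^2 17*x^6 dx = 2176/7;
    ∫_0^2 24*x^5 dx = 256;  ∫_0^2 30*x^4 dx = 192;  ∫_0^2 24*x^3 dx = 96;
    ∫_0^2 17*x^2 dx = 136/3;  ∫_0^2 12*x dx = 24;  ∫_0^2 4 dx = 8.
  Sum: 2048/9 + 384 + 2176/7 + 256 + 192 + 96 + 136/3 + 24 + 8 = 97256/63.
  ∫_0^2 u'(x)^2 dx = ∫_0^2 (64*x^6 + 144*x^5 + 145*x^4 + 120*x^3 + 70*x^2 + 24*x + 9) dx. Term by term:
    ∫_0^2 64*x^6 dx = 8192/7;  ∫_0^2 144*x^5 dx = 1536;  ∫_0^2 145*x^4 dx = 928;
    ∫_0^2 120*x^3 dx = 480;  ∫_0^2 70*x^2 dx = 560/3;  ∫_0^2 24*x dx = 48;
    ∫_0^2 9 dx = 18.
  Sum: 8192/7 + 1536 + 928 + 480 + 560/3 + 48 + 18 = 91706/21.
Adding: ||u||_{H^1}^2 = 97256/63 + 91706/21 = 372374/63.


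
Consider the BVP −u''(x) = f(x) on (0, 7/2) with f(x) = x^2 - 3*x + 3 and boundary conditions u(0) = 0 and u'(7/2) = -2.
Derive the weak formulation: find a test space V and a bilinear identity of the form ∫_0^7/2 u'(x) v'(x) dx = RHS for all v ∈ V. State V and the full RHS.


V = {v ∈ H^1(0, 7/2) : v(0) = 0} (test functions vanish at x = 0 where u is specified); weak form: ∫_0^7/2 u'v' dx = ∫_0^7/2 (x^2 - 3*x + 3) v dx − 2·v(7/2) for all v ∈ V.

Multiply both sides by a test function v and integrate from 0 to 7/2:
  ∫_0^7/2 −u''(x) v(x) dx = ∫_0^7/2 f(x) v(x) dx.
Integrate the LHS by parts once:
  ∫_0^7/2 −u'' v dx = −[u'(x) v(x)]_0^7/2 + ∫_0^7/2 u'(x) v'(x) dx.
Thus ∫_0^7/2 u'(x) v'(x) dx = ∫_0^7/2 f(x) v(x) dx + [u'(x) v(x)]_0^7/2.
Choose V so that boundary terms are either known or forced to vanish.
Mixed BC: u(0) = 0 (Dirichlet) and u'(7/2) = -2 (Neumann). Define V = {v ∈ H^1(0, 7/2) : v(0) = 0}. Then [u' v]_0^7/2 = u'(7/2)·v(7/2) − u'(0)·0 = − 2·v(7/2).
Weak formulation: find u (satisfying any essential BC) such that ∫_0^7/2 u'(x) v'(x) dx = ∫_0^7/2 f v dx − 2·v(7/2) for all v ∈ V (Dirichlet at 0 absorbed into V; Neumann datum at x = 7/2 contributes the boundary term).
Substituting f(x) = x^2 - 3*x + 3, the right-hand side is ∫_0^7/2 (x^2 - 3*x + 3) v dx − 2·v(7/2).


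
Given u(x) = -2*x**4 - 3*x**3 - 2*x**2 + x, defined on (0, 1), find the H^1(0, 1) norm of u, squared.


||u||_{H^1}^2 = 48583/630

The H^1 norm (squared) on an interval (0, L) is
  ||u||_{H^1}^2 = ∫_0^L u(x)^2 dx + ∫_0^L u'(x)^2 dx.
Compute u'(x) = -8*x**3 - 9*x**2 - 4*x + 1.
Then u(x)^2 = 4*x**8 + 12*x**7 + 17*x**6 + 8*x**5 - 2*x**4 - 4*x**3 + x**2 and u'(x)^2 = 64*x**6 + 144*x**5 + 145*x**4 + 56*x**3 - 2*x**2 - 8*x + 1.
Integrate each monomial from 0 to 1 using ∫_0^1 c·x^n dx = c·1^(n+1)/(n+1):
  ∫_0^1 u(x)^2 dx = ∫_0^1 (4*x^8 + 12*x^7 + 17*x^6 + 8*x^5 - 2*x^4 - 4*x^3 + x^2) dx. Term by term:
    ∫_0^1 4*x^8 dx = 4/9;  ∫_0^1 12*x^7 dx = 3/2;  ∫_0^1 17*x^6 dx = 17/7;
    ∫_0^1 8*x^5 dx = 4/3;  ∫_0^1 -2*x^4 dx = -2/5;  ∫_0^1 -4*x^3 dx = -1;
    ∫_0^1 x^2 dx = 1/3.
  Sum: 4/9 + 3/2 + 17/7 + 4/3 − 2/5 − 1 + 1/3 = 2923/630.
  ∫_0^1 u'(x)^2 dx = ∫_0^1 (64*x^6 + 144*x^5 + 145*x^4 + 56*x^3 - 2*x^2 - 8*x + 1) dx. Term by term:
    ∫_0^1 64*x^6 dx = 64/7;  ∫_0^1 144*x^5 dx = 24;  ∫_0^1 145*x^4 dx = 29;
    ∫_0^1 56*x^3 dx = 14;  ∫_0^1 -2*x^2 dx = -2/3;  ∫_0^1 -8*x dx = -4;
    ∫_0^1 1 dx = 1.
  Sum: 64/7 + 24 + 29 + 14 − 2/3 − 4 + 1 = 1522/21.
Adding: ||u||_{H^1}^2 = 2923/630 + 1522/21 = 48583/630.


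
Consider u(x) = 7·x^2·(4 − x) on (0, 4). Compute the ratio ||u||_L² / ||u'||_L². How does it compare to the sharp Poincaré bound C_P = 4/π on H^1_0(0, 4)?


||u||_L² / ||u'||_L² = 2*sqrt(14)/7 < C_P = 4/π.

u(x) = 7·x^2·(4 − x), so u'(x) = 7*x*(8 - 3*x).
u(x) = 7·x^2·(4 − x) vanishes at x = 0 and x = 4, so u ∈ H^1_0(0, 4). Differentiate via the product rule and integrate the resulting polynomials term by term.
  ∫_0^4 u² dx = ∫_0^4 (49*x^6 - 392*x^5 + 784*x^4) dx. Term by term:
    ∫_0^4 49*x^6 dx = 114688;  ∫_0^4 -392*x^5 dx = -802816/3;  ∫_0^4 784*x^4 dx = 802816/5.
  Sum: 114688 − 802816/3 + 802816/5 = 114688/15.
  ∫_0^4 (u')² dx = ∫_0^4 (441*x^4 - 2352*x^3 + 3136*x^2) dx. Term by term:
    ∫_0^4 441*x^4 dx = 451584/5;  ∫_0^4 -2352*x^3 dx = -150528;  ∫_0^4 3136*x^2 dx = 200704/3.
  Sum: 451584/5 − 150528 + 200704/3 = 100352/15.
∫_0^4 u² dx = 114688/15, so ||u||_L² = 128*sqrt(105)/15.
∫_0^4 (u')² dx = 100352/15, so ||u'||_L² = 224*sqrt(30)/15.
Ratio ||u||_L² / ||u'||_L² = 2*sqrt(14)/7.
Sharp Poincaré constant on H^1_0(0, 4) is C_P = L/π = 4/π, achieved by sin(π/4·x).
A polynomial bump cannot attain the sharp Poincaré constant (only the first sine eigenfunction does), so the ratio is strictly less than C_P, consistent with ||u||_L² ≤ C_P ||u'||_L².


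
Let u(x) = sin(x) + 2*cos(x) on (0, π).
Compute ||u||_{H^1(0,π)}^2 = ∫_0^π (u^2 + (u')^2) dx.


||u||_{H^1(0,π)}^2 = 5*π

u'(x) = -2*sin(x) + cos(x).
Expand u² and (u')² and integrate term by term on (0, π), using: for integers n ≥ 1, ∫_0^π sin²(nx) dx = ∫_0^π cos²(nx) dx = π/2; for n ≠ n', ∫_0^π sin(nx)sin(n'x) dx = ∫_0^π cos(nx)cos(n'x) dx = 0; and by product-to-sum, ∫_0^π sin(nx)cos(n'x) dx = ½∫_0^π [sin((n+n')x) + sin((n−n')x)] dx, which is 0 when n+n' is even and 2n/(n²−n'²) when n+n' is odd (it need not vanish on (0, π)).
  u² squared terms: (2)²·∫cos(x)² dx = 4·π/2 = 2*π;  (1)²·∫sin(x)² dx = 1·π/2 = π/2.
  u² cross terms: 2·(2)·(1)·∫cos(x)·sin(x) dx = 4·(0) = 0.
  So ∫_0^π u² dx = 2*π + π/2 + 0 = 5*π/2.
  (u')² squared terms: (-2)²·∫sin(x)² dx = 4·π/2 = 2*π;  (1)²·∫cos(x)² dx = 1·π/2 = π/2.
  (u')² cross terms: 2·(-2)·(1)·∫sin(x)·cos(x) dx = -4·(0) = 0.
  So ∫_0^π (u')² dx = 2*π + π/2 + 0 = 5*π/2.
||u||_{H^1}^2 = (5*π/2) + (5*π/2) = 5*π.


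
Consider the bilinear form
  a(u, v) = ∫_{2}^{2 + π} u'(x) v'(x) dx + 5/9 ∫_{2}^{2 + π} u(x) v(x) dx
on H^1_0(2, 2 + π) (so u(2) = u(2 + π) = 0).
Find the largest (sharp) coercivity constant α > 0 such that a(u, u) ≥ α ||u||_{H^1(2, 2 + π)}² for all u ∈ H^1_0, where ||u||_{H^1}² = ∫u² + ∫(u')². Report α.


α = 7/9

Coercivity of a(·,·) on H^1_0(2, 2 + π) means a(u, u) ≥ α ||u||_{H^1}² for every u ∈ H^1_0.
The interval has length L = π, and Poincaré/coercivity depend only on L. Here a(u, u) = ∫(u')² + (5/9)·∫u².
Here 0 < c = 5/9 < 1. The condition a(u,u) ≥ α||u||_{H^1}² reads (1−α)∫(u')² ≥ (α−c)∫u². Any admissible α is ≤ 1 (rapidly oscillating u have ∫u²/∫(u')² → 0), and α = 1 would force 0 ≥ (1−c)∫u², impossible since c < 1; so 1−α > 0. By the sharp Poincaré inequality on H^1_0 of an interval of length L, ∫(u')² ≥ (π/L)²∫u² with equality for the first sine mode sin(π(x−x₀)/L) (x₀ the left endpoint), so the inequality holds for all u iff (1−α)(π/L)² ≥ α − c, i.e. α ≤ ((π/L)² + c)/((π/L)² + 1) = (1 + c(L/π)²)/(1 + (L/π)²). With (π/L)² = 1 and c = 5/9, the largest admissible constant is α = ((π/L)² + c)/((π/L)² + 1).
Simplifying, α = 7/9.


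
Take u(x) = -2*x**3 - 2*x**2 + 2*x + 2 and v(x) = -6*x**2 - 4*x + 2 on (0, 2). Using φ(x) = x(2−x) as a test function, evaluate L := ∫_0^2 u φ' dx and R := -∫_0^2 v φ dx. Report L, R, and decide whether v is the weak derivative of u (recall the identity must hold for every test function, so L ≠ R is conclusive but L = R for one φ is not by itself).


LHS = 184/15, RHS = 184/15. Yes, v = u' weakly.

u(x) = -2*x**3 - 2*x**2 + 2*x + 2, classical derivative u'(x) = -6*x**2 - 4*x + 2.
φ(x) = x(2−x), so φ'(x) = 2 - 2*x.
Note φ(0) = φ(2) = 0, so the boundary term u·φ vanishes.
LHS = ∫_0^2 u(x) φ'(x) dx = ∫_0^2 (4*x^4 - 8*x^2 + 4) dx. Term by term:
  ∫_0^2 4*x^4 dx = 128/5;  ∫_0^2 -8*x^2 dx = -64/3;  ∫_0^2 4 dx = 8.
Sum: 128/5 − 64/3 + 8 = 184/15.
So LHS = 184/15.
∫_0^2 v(x) φ(x) dx = ∫_0^2 (6*x^4 - 8*x^3 - 10*x^2 + 4*x) dx. Term by term:
  ∫_0^2 6*x^4 dx = 192/5;  ∫_0^2 -8*x^3 dx = -32;  ∫_0^2 -10*x^2 dx = -80/3;
  ∫_0^2 4*x dx = 8.
Sum: 192/5 − 32 − 80/3 + 8 = -184/15.
So RHS = -∫_0^2 v(x) φ(x) dx = 184/15.
LHS = RHS, so the identity holds for this test φ.
Moreover u is smooth here and v(x) = u'(x) = -6*x**2 - 4*x + 2 pointwise, so the identity holds for every test function. Hence v is the weak derivative of u.


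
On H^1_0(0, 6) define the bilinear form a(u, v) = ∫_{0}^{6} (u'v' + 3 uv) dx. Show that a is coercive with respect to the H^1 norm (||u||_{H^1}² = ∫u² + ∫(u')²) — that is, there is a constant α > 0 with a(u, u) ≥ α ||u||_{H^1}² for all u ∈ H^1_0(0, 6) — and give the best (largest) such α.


α = 1

Coercivity of a(·,·) on H^1_0(0, 6) means a(u, u) ≥ α ||u||_{H^1}² for every u ∈ H^1_0.
The interval has length L = 6, and Poincaré/coercivity depend only on L. Here a(u, u) = ∫(u')² + (3)·∫u².
Here c = 3 ≥ 1, so a(u,u) = ∫(u')² + c∫u² ≥ ∫(u')² + ∫u² = ||u||_{H^1}², i.e. α = 1 works. No larger α is possible: a(u,u) ≥ α||u||_{H^1}² means (1−α)∫(u')² ≥ (α−c)∫u², and for the modes u_n = sin(nπ(x−x₀)/L) (x₀ the left endpoint) one has ∫u_n²/∫(u_n')² = (L/(nπ))² → 0, so a(u_n,u_n)/||u_n||_{H^1}² → 1. Hence the optimal constant is α = 1.
Therefore α = 1.


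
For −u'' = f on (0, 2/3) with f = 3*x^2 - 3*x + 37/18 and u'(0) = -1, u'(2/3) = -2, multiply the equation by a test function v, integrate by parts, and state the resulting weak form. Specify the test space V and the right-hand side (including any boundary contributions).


V = H^1(0, 2/3) (v unrestricted at boundary; u is determined up to an additive constant); weak form: ∫_0^2/3 u'v' dx = ∫_0^2/3 (3*x^2 - 3*x + 37/18) v dx − 2·v(2/3) + v(0) for all v ∈ V.

Multiply both sides by a test function v and integrate from 0 to 2/3:
  ∫_0^2/3 −u''(x) v(x) dx = ∫_0^2/3 f(x) v(x) dx.
Integrate the LHS by parts once:
  ∫_0^2/3 −u'' v dx = −[u'(x) v(x)]_0^2/3 + ∫_0^2/3 u'(x) v'(x) dx.
Thus ∫_0^2/3 u'(x) v'(x) dx = ∫_0^2/3 f(x) v(x) dx + [u'(x) v(x)]_0^2/3.
Choose V so that boundary terms are either known or forced to vanish.
u has inhomogeneous Neumann u'(0) = -1, u'(2/3) = -2. [u' v]_0^2/3 = (-2)·v(2/3) − (-1)·v(0) = − 2·v(2/3) + v(0). Take V = H^1(0, 2/3); boundary term becomes part of RHS.
Weak formulation: find u (satisfying any essential BC) such that ∫_0^2/3 u'(x) v'(x) dx = ∫_0^2/3 f v dx − 2·v(2/3) + v(0) for all v ∈ V (Neumann data are natural BCs: they enter the RHS as boundary terms).
Substituting f(x) = 3*x^2 - 3*x + 37/18, the right-hand side is ∫_0^2/3 (3*x^2 - 3*x + 37/18) v dx − 2·v(2/3) + v(0).
Compatibility check (pure Neumann): taking v ≡ 1 ∈ V gives 0 = ∫_0^2/3 f dx + (-2) − (-1), i.e. ∫_0^2/3 f dx must equal u'(0) − u'(2/3) = 1. Indeed ∫_0^2/3 (3*x^2 - 3*x + 37/18) dx = 1, so the data are compatible. The solution is then unique only up to an additive constant (fix it e.g. by requiring ∫_0^2/3 u dx = 0).
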